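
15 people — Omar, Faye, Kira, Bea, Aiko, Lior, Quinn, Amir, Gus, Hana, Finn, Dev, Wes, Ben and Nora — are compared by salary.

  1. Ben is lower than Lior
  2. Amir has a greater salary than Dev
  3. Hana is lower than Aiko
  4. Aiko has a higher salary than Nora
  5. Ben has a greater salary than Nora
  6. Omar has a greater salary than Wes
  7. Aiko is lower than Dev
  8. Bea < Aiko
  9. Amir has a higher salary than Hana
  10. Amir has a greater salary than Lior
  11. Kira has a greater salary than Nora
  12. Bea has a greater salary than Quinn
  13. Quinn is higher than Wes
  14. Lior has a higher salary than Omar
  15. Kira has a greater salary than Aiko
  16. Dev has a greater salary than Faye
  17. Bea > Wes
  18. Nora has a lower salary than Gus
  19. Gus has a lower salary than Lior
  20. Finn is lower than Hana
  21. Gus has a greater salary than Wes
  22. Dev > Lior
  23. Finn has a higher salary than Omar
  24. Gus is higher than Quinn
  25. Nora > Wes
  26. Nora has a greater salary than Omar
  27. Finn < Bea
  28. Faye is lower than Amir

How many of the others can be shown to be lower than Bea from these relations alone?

Directly below Bea: Wes, Quinn, Finn.
One step further: Omar (4 so far).
Nothing else is reachable below Bea; 4 in all.

4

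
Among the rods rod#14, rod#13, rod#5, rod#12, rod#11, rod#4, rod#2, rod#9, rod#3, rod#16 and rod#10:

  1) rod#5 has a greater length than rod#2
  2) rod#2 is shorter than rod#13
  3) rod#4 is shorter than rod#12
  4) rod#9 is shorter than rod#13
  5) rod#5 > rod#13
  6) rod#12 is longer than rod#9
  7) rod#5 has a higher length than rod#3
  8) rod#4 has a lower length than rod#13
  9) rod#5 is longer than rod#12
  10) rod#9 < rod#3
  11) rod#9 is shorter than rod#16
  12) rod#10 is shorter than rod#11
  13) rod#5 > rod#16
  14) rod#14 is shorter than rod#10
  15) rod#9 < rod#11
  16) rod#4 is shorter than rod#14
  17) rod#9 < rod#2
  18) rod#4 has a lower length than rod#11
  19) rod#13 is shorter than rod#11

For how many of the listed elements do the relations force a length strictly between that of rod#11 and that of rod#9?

2

The relations place rod#9 below rod#11. An element lies strictly between them when it is forced above rod#9 and also forced below rod#11.
Above rod#9: {rod#2, rod#13, rod#16, rod#3, rod#12, rod#5}. Below rod#11: {rod#4, rod#2, rod#14, rod#13, rod#10}.
Intersection: {rod#2, rod#13} — 2.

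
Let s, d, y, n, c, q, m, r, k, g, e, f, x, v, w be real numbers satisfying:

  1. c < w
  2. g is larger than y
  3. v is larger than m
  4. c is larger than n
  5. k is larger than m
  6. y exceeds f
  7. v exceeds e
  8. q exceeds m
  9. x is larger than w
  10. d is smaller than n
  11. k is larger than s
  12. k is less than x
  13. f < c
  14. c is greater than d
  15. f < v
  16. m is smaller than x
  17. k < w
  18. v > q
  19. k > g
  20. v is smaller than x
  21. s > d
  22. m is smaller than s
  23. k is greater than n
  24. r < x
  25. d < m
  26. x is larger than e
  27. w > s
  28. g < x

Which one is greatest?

Chaining downward from x: directly below it, e, m, g, r, v, k, w; then f, d, n, y, c, s, q.
That covers every other element, and nothing is given above x, so x is the greatest.

x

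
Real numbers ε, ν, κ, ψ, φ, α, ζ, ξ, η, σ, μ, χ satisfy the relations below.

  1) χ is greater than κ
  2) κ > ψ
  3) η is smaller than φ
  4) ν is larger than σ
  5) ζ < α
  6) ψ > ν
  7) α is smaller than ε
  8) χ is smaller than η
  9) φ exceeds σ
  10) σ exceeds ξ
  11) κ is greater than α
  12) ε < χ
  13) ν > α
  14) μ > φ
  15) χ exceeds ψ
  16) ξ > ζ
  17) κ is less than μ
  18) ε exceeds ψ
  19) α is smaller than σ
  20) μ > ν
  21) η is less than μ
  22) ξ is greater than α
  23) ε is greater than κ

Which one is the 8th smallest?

ε

The consecutive relations fix a unique order: ζ < α < ξ < σ < ν < ψ < κ < ε < χ < η < φ < μ.
Counting 8 from the smallest end gives ε.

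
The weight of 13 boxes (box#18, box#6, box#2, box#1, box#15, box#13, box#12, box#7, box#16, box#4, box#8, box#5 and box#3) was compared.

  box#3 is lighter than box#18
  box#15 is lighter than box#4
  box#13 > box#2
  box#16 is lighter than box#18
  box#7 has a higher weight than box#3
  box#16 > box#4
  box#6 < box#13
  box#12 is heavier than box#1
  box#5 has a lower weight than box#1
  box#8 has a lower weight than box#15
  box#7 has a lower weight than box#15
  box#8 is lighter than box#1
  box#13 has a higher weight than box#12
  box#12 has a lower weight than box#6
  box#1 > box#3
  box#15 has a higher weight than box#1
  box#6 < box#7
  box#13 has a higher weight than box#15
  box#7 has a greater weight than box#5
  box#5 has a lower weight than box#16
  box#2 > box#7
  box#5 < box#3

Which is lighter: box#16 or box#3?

box#3

The relevant relations are box#3 < box#1; box#1 < box#12; box#12 < box#6; box#6 < box#7; box#7 < box#15; box#15 < box#4; box#4 < box#16.
Chaining these gives box#3 < box#1 < box#12 < box#6 < box#7 < box#15 < box#4 < box#16.
So box#3 < box#16; box#3 is the lighter of the two.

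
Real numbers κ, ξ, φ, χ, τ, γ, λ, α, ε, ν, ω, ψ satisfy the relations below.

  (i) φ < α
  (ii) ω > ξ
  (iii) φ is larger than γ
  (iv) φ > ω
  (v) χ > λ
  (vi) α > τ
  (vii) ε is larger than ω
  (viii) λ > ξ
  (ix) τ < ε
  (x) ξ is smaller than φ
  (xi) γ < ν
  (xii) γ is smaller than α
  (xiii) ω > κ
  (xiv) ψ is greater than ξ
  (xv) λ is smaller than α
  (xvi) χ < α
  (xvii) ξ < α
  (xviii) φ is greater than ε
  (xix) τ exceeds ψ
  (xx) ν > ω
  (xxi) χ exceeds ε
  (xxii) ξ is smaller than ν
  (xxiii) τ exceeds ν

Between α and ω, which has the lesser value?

ω

Following the relations from ω: ω < ν < τ < ε < φ < α.
So ω < α; ω is the smaller of the two.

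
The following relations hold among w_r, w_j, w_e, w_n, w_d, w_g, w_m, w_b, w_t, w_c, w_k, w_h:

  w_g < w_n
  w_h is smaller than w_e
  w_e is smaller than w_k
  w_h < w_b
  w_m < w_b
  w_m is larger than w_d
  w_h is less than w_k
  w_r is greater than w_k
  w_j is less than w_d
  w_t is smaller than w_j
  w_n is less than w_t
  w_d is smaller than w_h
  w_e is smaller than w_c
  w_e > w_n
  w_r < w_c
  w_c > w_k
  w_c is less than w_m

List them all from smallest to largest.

w_g < w_n < w_t < w_j < w_d < w_h < w_e < w_k < w_r < w_c < w_m < w_b

The consecutive links are each given: w_g < w_n; w_n < w_t; w_t < w_j; w_j < w_d; w_d < w_h; w_h < w_e; w_e < w_k; w_k < w_r; w_r < w_c; w_c < w_m; w_m < w_b.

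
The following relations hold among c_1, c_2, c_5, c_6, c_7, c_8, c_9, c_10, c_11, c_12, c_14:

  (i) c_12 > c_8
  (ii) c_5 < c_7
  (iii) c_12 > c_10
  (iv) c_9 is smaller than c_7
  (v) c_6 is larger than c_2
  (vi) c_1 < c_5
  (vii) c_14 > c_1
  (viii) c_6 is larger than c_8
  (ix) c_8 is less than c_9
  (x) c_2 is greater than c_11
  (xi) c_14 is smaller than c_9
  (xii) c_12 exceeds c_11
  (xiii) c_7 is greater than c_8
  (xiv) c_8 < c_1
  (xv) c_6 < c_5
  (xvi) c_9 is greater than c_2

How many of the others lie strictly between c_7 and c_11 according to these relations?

4

The relations place c_11 below c_7. An element lies strictly between them when it is forced above c_11 and also forced below c_7.
Above c_11: {c_2, c_6, c_12, c_9, c_5}. Below c_7: {c_8, c_2, c_1, c_14, c_6, c_9, c_5}.
Intersection: {c_2, c_6, c_9, c_5} — 4.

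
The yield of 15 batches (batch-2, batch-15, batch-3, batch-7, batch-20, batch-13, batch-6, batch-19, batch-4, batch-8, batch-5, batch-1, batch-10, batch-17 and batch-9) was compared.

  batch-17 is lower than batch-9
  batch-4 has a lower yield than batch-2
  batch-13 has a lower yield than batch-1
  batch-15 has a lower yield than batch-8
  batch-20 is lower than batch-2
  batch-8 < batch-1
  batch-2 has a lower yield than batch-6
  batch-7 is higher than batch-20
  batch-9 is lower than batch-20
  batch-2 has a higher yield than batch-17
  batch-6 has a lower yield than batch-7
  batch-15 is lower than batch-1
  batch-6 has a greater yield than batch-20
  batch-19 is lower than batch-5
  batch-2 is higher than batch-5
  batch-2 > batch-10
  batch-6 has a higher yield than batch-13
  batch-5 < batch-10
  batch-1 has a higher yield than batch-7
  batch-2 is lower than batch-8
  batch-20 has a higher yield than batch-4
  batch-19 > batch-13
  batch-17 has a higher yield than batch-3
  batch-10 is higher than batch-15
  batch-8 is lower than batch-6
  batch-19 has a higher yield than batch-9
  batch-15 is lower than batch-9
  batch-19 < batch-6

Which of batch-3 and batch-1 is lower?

batch-3

batch-3 < batch-17 and batch-17 < batch-9 give batch-3 < batch-9.
With batch-9 < batch-19: batch-3 < batch-17 < batch-9 < batch-19.
With batch-19 < batch-5: batch-3 < batch-17 < batch-9 < batch-19 < batch-5.
Then batch-5 < batch-10 extends the chain to batch-10.
With batch-10 < batch-2: batch-3 < batch-17 < batch-9 < batch-19 < batch-5 < batch-10 < batch-2.
Then batch-2 < batch-8 extends the chain to batch-8.
Then batch-8 < batch-6 extends the chain to batch-6.
Then batch-6 < batch-7 extends the chain to batch-7.
With batch-7 < batch-1: batch-3 < batch-17 < batch-9 < batch-19 < batch-5 < batch-10 < batch-2 < batch-8 < batch-6 < batch-7 < batch-1.
So batch-3 < batch-1; batch-3 is the lower of the two.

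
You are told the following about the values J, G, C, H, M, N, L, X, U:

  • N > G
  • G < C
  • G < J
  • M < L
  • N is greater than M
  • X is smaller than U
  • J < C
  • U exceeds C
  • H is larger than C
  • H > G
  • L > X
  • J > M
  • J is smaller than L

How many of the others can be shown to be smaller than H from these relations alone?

4

From H the given relations immediately reach G, C.
From those, J — 3 in total.
From those, M — 4 in total.
Nothing else is reachable below H; 4 in all.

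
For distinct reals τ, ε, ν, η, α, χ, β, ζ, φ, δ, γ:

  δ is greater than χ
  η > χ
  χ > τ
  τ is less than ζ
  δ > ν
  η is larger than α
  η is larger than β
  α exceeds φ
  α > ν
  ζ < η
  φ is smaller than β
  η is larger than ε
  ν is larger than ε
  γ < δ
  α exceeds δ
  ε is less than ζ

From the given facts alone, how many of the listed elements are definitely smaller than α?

From α the given relations immediately reach ν, φ, δ.
From those, ε, χ, γ — 6 in total.
From those, τ — 7 in total.
No other element is forced below α by the given relations, so the count is 7.

7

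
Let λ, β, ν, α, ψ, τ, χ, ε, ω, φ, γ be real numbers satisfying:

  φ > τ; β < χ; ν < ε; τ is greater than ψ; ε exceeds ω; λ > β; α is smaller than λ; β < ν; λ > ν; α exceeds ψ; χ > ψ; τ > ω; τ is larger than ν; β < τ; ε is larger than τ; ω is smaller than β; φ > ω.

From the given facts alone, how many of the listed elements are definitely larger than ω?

7

From ω the given relations immediately reach β, τ, ε, φ.
From those, ν, χ, λ — 7 in total.
Nothing else is reachable above ω; 7 in all.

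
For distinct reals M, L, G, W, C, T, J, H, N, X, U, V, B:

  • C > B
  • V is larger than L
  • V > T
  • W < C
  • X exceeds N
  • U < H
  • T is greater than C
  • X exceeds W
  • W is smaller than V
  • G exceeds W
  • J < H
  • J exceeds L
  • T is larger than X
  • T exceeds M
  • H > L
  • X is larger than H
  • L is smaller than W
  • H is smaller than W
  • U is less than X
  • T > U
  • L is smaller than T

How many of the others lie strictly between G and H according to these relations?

Chaining upward from H reaches: W, C, X, T, V.
Chaining downward from G reaches: L, U, J, W.
Strictly between H and G are those in both lists: W — 1 element.

1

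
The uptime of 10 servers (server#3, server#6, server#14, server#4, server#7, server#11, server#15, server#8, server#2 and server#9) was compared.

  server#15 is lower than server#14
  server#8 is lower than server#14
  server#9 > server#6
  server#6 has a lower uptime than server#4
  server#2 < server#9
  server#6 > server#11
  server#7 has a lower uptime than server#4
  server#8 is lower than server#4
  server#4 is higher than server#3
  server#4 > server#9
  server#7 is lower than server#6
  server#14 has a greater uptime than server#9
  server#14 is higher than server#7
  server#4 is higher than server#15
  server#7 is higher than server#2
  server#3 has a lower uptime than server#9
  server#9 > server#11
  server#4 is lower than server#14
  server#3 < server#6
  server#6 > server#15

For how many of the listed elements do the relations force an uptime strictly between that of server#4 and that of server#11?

2

The relations place server#11 below server#4. An element lies strictly between them when it is forced above server#11 and also forced below server#4.
Above server#11: {server#6, server#9, server#14}. Below server#4: {server#2, server#15, server#7, server#3, server#6, server#8, server#9}.
Intersection: {server#6, server#9} — 2.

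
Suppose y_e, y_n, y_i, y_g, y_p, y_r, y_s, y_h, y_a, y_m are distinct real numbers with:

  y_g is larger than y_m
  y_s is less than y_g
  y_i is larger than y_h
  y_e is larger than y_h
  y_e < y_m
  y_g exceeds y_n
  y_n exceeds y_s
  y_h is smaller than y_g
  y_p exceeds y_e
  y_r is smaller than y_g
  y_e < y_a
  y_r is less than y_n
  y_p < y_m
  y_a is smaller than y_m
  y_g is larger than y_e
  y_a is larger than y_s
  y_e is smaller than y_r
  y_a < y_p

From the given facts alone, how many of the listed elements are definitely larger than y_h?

The elements the relations force above y_h are y_e, y_a, y_p, y_i, y_r, y_m, y_n, y_g — no chain reaches any other.
That is 8.

8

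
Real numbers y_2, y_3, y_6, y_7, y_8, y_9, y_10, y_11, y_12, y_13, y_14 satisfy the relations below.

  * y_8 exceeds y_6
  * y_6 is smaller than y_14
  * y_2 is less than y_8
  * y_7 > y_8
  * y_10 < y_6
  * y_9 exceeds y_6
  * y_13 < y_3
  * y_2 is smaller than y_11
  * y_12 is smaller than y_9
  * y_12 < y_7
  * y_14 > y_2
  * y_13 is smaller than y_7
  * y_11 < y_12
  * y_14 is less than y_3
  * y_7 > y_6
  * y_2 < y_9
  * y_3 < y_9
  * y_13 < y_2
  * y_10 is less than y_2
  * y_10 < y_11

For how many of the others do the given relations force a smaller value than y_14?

4

From y_14 the given relations immediately reach y_2, y_6.
From those, y_10, y_13 — 4 in total.
No other element is forced below y_14 by the given relations, so the count is 4.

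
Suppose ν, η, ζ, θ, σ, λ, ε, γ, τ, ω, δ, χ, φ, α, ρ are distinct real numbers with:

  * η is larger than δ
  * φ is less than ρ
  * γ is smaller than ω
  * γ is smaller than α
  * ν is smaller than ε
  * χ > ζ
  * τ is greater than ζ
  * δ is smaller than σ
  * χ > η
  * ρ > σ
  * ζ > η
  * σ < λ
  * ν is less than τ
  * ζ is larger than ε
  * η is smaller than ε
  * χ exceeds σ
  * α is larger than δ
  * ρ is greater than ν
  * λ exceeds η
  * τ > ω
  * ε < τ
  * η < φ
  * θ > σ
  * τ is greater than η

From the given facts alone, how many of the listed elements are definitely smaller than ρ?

Directly below ρ: ν, φ, σ.
One step further: δ, η (5 so far).
No other element is forced below ρ by the given relations, so the count is 5.

5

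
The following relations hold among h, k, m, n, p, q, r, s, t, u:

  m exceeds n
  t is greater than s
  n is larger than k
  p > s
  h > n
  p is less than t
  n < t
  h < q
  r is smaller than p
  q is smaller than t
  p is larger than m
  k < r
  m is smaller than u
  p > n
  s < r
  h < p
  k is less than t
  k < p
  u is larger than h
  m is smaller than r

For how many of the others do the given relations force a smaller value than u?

The elements the relations force below u are k, n, m, h — no chain reaches any other.
That is 4.

4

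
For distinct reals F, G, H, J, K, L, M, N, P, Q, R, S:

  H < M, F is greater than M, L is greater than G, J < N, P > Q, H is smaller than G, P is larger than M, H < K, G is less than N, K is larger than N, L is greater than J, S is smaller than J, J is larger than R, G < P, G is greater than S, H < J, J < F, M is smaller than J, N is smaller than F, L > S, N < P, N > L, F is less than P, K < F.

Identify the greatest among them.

Chaining downward from P: directly below it, M, G, N, F, Q; then H, S, J, L, K; then R.
That covers every other element, and nothing is given above P, so P is the greatest.

P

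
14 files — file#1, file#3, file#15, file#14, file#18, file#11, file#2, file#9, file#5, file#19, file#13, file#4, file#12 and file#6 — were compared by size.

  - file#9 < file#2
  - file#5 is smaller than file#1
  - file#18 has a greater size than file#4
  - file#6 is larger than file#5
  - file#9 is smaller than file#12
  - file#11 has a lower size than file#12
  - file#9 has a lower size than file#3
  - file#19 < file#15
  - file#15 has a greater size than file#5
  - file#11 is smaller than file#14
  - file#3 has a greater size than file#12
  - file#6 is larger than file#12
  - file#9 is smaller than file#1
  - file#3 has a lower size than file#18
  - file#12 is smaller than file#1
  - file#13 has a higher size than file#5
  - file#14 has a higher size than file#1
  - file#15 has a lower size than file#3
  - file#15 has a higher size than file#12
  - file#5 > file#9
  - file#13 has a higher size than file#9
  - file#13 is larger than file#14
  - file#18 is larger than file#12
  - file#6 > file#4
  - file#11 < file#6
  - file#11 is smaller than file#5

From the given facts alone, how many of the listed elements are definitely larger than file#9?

Directly above file#9: file#12, file#2, file#5, file#3, file#1, file#13.
One step further: file#15, file#14, file#6, file#18 (10 so far).
No other element is forced above file#9 by the given relations, so the count is 10.

10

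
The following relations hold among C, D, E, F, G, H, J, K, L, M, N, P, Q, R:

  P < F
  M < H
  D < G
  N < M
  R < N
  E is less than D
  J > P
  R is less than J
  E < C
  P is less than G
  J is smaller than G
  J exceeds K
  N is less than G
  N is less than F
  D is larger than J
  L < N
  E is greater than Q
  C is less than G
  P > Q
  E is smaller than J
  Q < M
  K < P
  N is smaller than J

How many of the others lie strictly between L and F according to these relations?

The relations place L below F. An element lies strictly between them when it is forced above L and also forced below F.
Above L: {N, M, J, D, H, G}. Below F: {K, Q, P, R, N}.
Intersection: {N} — 1.

1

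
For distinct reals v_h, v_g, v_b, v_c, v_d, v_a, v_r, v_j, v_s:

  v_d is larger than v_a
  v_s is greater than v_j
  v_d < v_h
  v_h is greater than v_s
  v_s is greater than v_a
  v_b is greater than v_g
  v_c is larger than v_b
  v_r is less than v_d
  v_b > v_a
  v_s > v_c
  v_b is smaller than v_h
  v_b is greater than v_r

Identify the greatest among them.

v_h

Chaining downward from v_h: directly below it, v_b, v_d, v_s; then v_r, v_a, v_g, v_c, v_j.
That covers every other element, and nothing is given above v_h, so v_h is the greatest.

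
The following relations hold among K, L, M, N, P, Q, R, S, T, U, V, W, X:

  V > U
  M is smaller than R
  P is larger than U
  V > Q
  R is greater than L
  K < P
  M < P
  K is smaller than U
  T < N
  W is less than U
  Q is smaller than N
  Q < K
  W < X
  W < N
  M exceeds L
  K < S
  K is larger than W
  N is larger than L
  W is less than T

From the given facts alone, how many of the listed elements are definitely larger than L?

Directly above L: M, N, R.
One step further: P (4 so far).
Nothing else is reachable above L; 4 in all.

4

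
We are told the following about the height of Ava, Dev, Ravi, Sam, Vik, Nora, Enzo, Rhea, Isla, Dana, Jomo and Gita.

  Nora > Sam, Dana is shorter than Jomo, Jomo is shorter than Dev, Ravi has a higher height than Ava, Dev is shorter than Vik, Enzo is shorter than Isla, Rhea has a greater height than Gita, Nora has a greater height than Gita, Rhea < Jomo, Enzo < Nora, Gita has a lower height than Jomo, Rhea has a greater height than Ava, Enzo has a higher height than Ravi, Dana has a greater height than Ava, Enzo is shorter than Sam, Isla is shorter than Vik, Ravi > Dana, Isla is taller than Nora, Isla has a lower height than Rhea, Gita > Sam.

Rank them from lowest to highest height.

Ava < Dana < Ravi < Enzo < Sam < Gita < Nora < Isla < Rhea < Jomo < Dev < Vik

Nothing is placed below Ava, so it is least; from there Ava < Dana; Dana < Ravi; Ravi < Enzo; Enzo < Sam; Sam < Gita; Gita < Nora; Nora < Isla; Isla < Rhea; Rhea < Jomo; Jomo < Dev; Dev < Vik, each given directly.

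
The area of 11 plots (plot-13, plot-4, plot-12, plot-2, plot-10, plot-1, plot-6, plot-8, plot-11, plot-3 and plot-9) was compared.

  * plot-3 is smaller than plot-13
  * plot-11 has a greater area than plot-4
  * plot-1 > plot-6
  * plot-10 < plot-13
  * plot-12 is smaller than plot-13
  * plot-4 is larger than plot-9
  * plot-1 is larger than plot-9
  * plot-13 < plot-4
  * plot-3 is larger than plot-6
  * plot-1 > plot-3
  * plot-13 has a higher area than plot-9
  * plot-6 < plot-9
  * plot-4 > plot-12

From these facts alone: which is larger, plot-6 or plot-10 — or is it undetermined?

undetermined

Following every chain through plot-6: above plot-6 we get plot-3, plot-9, plot-1, plot-13, plot-4, plot-11.
plot-10 is not reached, and no chain runs the other way from plot-10 to plot-6.
So the given relations leave the order of plot-6 and plot-10 undetermined.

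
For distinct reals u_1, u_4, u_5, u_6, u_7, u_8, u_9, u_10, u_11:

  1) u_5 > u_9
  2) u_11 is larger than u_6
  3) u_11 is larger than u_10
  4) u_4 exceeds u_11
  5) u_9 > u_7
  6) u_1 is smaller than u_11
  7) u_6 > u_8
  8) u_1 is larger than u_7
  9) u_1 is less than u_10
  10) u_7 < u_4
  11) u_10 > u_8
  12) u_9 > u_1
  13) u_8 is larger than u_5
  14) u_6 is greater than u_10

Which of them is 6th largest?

u_5

Piecing the relations together gives one ordering: u_7 < u_1 < u_9 < u_5 < u_8 < u_10 < u_6 < u_11 < u_4.
Counting 6 from the largest end gives u_5.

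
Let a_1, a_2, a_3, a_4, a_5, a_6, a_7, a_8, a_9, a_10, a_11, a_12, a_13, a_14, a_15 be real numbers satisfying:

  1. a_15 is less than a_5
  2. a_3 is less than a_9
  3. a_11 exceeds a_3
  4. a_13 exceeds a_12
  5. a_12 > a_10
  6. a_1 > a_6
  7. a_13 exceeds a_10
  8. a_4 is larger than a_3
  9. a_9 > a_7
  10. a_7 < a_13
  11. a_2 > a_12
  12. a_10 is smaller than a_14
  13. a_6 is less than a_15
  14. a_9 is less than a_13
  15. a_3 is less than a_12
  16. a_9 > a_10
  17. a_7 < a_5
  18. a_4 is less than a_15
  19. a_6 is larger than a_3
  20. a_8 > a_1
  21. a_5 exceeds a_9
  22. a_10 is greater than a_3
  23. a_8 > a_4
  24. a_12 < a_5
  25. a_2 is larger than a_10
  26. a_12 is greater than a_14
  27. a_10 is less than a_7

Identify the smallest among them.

a_3

Chaining upward from a_3: directly above it, a_6, a_11, a_4, a_10, a_12, a_9; then a_14, a_15, a_2, a_7, a_1, a_8, a_13, a_5.
That covers every other element, and nothing is given below a_3, so a_3 is the smallest.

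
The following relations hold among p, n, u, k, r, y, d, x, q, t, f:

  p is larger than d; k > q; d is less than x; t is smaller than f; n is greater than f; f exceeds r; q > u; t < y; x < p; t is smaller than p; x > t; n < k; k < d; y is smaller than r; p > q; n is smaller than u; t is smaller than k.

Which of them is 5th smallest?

n

The consecutive relations fix a unique order: t < y < r < f < n < u < q < k < d < x < p.
Counting 5 from the smallest end gives n.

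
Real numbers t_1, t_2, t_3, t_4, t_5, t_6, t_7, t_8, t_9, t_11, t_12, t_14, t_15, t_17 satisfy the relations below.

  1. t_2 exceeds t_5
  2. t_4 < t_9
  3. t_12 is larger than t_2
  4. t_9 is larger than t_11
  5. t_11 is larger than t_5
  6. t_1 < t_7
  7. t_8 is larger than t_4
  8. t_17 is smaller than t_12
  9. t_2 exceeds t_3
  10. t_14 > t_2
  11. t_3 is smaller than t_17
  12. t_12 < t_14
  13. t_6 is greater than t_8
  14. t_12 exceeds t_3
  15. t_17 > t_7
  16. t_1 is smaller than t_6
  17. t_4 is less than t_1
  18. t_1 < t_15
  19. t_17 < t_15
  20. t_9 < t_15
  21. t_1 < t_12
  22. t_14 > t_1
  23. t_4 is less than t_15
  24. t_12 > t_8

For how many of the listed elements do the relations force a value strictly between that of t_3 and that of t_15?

1

The relations place t_3 below t_15. An element lies strictly between them when it is forced above t_3 and also forced below t_15.
Above t_3: {t_17, t_2, t_12, t_14}. Below t_15: {t_5, t_4, t_11, t_1, t_7, t_17, t_9}.
Intersection: {t_17} — 1.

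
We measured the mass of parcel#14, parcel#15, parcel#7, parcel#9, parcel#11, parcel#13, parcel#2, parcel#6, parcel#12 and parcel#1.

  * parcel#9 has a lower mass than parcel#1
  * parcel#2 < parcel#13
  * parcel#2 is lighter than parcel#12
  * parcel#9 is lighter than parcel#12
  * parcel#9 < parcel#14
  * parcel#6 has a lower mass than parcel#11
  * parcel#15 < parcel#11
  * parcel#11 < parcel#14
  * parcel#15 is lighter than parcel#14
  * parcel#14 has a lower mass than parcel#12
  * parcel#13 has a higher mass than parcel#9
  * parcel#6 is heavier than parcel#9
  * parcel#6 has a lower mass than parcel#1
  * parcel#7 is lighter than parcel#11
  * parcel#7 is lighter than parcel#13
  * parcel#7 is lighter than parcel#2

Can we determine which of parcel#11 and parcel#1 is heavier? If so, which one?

Following every chain through parcel#11: above parcel#11 we get parcel#14, parcel#12; below parcel#11 we get parcel#9, parcel#6, parcel#15, parcel#7.
parcel#1 is not reached, and no chain runs the other way from parcel#1 to parcel#11.
So the given relations leave the order of parcel#11 and parcel#1 undetermined.

undetermined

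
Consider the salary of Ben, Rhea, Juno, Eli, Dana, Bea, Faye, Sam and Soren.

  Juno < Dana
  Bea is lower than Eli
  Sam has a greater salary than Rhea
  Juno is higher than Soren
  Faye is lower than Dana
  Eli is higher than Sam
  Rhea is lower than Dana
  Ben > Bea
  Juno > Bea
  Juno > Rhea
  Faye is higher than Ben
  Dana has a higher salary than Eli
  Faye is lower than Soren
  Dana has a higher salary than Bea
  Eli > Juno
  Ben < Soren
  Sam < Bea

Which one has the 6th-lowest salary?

Soren

Piecing the relations together gives one ordering: Rhea < Sam < Bea < Ben < Faye < Soren < Juno < Eli < Dana.
Counting 6 from the smallest end gives Soren.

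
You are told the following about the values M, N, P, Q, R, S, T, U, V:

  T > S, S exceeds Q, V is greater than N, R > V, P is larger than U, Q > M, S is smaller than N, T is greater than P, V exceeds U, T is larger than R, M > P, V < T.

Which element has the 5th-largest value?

Chaining the given pairs: U < P < M < Q < S < N < V < R < T.
Counting 5 from the largest end gives S.

S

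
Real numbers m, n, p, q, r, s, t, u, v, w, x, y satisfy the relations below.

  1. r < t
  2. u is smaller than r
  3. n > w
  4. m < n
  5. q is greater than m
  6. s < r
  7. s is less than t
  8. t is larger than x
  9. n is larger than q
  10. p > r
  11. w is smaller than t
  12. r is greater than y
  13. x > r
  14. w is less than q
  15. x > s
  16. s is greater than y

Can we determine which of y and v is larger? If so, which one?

Following every chain through y: above y we get s, r, p, x, t.
v is not reached, and no chain runs the other way from v to y.
So the given relations leave the order of y and v undetermined.

undetermined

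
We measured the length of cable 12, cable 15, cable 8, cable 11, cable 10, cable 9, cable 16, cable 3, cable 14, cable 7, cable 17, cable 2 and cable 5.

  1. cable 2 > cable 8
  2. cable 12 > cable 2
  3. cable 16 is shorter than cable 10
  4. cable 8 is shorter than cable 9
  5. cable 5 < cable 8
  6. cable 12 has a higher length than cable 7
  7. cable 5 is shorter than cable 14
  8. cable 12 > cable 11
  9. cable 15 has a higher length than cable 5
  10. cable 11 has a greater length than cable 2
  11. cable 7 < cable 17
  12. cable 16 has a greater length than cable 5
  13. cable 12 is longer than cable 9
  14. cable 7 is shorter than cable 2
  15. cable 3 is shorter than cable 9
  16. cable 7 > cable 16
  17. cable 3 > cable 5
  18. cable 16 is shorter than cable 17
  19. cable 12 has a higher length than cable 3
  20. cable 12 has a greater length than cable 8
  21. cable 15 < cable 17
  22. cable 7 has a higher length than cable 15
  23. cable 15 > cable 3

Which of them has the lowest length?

cable 5

cable 16 is not least since cable 5 < cable 16; cable 14 is not least since cable 5 < cable 14; cable 8 is not least since cable 5 < cable 8; cable 10 is not least since cable 16 < cable 10; cable 3 is not least since cable 5 < cable 3; cable 15 is not least since cable 3 < cable 15; cable 7 is not least since cable 15 < cable 7; cable 2 is not least since cable 8 < cable 2; cable 11 is not least since cable 2 < cable 11; cable 9 is not least since cable 8 < cable 9; cable 17 is not least since cable 15 < cable 17; cable 12 is not least since cable 2 < cable 12.
Only cable 5 has nothing below it, so cable 5 is the lowest length.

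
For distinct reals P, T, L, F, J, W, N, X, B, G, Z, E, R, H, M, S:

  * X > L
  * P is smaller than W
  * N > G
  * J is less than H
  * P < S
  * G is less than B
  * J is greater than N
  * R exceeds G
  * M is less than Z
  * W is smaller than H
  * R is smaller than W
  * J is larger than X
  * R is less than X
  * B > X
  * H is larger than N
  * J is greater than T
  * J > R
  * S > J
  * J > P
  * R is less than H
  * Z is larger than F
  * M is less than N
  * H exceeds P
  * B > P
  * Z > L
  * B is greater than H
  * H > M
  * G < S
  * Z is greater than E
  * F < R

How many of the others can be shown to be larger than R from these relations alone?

From R the given relations immediately reach W, X, J, H.
From those, S, B — 6 in total.
Nothing else is reachable above R; 6 in all.

6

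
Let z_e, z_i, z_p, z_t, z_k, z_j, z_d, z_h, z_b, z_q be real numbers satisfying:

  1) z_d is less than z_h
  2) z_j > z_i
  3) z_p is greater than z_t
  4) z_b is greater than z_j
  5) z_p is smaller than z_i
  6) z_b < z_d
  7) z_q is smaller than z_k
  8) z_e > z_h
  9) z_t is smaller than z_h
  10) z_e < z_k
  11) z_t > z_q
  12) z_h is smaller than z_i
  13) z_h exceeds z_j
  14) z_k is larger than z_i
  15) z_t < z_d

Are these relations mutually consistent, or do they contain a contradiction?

We have z_h < z_i stated directly, yet also z_i < z_j < z_b < z_d < z_h by chaining the others — so z_i < z_h. Contradiction.

inconsistent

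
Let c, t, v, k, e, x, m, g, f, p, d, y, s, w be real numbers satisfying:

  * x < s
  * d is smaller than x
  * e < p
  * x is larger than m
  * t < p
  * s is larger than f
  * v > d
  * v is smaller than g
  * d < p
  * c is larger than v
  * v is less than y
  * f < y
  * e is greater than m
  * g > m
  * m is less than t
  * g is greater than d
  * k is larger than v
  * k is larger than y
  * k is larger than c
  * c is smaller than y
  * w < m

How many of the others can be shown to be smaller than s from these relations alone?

From s the given relations immediately reach x, f.
From those, d, m — 4 in total.
From those, w — 5 in total.
Nothing else is reachable below s; 5 in all.

5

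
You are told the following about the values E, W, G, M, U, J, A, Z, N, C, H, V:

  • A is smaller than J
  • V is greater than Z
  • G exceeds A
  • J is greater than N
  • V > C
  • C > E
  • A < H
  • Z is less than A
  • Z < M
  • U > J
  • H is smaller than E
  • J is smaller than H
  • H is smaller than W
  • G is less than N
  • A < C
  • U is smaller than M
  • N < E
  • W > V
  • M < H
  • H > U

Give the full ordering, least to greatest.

Nothing is placed below Z, so it is least; from there Z < A; A < G; G < N; N < J; J < U; U < M; M < H; H < E; E < C; C < V; V < W, each given directly.

Z < A < G < N < J < U < M < H < E < C < V < W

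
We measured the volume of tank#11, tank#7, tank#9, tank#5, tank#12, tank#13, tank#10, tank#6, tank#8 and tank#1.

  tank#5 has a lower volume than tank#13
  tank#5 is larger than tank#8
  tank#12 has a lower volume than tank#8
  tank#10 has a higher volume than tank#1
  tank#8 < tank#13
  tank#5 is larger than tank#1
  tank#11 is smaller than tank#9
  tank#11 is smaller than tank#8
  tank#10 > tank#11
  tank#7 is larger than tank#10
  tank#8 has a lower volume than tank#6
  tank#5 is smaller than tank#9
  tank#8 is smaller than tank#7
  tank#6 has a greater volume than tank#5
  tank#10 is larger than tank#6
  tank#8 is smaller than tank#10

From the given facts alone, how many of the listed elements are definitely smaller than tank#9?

The elements the relations force below tank#9 are tank#1, tank#12, tank#11, tank#8, tank#5 — no chain reaches any other.
That is 5.

5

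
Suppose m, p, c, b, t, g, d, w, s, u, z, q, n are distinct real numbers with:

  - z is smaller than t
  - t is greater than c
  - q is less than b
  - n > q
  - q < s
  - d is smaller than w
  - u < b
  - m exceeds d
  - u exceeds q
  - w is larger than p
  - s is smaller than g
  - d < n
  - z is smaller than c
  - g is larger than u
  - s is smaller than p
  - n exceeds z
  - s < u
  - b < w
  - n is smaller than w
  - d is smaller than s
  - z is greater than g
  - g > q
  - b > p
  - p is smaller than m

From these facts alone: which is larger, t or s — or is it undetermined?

t

s < u and u < g give s < g.
With g < z: s < u < g < z.
Then z < c extends the chain to c.
With c < t: s < u < g < z < c < t.
So t is larger.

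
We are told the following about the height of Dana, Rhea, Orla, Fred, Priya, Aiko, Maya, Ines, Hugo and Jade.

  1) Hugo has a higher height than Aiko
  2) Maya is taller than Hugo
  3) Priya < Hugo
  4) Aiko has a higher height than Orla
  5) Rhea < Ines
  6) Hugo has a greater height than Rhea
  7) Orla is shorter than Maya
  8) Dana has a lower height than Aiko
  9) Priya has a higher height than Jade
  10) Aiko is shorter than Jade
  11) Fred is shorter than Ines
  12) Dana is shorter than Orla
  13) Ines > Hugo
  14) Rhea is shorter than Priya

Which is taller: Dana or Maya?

Maya

Dana < Orla and Orla < Aiko give Dana < Aiko.
With Aiko < Jade: Dana < Orla < Aiko < Jade.
Then Jade < Priya extends the chain to Priya.
Then Priya < Hugo extends the chain to Hugo.
Then Hugo < Maya extends the chain to Maya.
So Dana < Maya; Maya is the taller of the two.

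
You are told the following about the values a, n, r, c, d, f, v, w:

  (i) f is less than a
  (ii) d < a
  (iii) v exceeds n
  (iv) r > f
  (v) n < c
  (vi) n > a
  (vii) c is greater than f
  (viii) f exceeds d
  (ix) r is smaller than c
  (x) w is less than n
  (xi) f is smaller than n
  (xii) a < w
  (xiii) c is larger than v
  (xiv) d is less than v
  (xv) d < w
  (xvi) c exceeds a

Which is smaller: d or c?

The relevant relations are d < f; f < a; a < w; w < n; n < c.
Chaining these gives d < f < a < w < n < c.
So d < c; d is the smaller of the two.

d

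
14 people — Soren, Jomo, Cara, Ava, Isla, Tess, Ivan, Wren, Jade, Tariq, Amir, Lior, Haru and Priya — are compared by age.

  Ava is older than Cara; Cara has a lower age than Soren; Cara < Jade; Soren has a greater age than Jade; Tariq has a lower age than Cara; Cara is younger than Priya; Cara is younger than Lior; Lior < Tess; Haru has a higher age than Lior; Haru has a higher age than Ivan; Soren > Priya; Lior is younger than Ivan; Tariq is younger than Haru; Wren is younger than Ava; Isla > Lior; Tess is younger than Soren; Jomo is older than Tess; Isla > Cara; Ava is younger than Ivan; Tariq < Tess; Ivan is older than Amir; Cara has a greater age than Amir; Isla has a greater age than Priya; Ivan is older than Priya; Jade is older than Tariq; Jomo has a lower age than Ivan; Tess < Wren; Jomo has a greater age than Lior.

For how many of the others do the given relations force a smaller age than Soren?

The elements the relations force below Soren are Amir, Tariq, Cara, Lior, Priya, Tess, Jade — no chain reaches any other.
That is 7.

7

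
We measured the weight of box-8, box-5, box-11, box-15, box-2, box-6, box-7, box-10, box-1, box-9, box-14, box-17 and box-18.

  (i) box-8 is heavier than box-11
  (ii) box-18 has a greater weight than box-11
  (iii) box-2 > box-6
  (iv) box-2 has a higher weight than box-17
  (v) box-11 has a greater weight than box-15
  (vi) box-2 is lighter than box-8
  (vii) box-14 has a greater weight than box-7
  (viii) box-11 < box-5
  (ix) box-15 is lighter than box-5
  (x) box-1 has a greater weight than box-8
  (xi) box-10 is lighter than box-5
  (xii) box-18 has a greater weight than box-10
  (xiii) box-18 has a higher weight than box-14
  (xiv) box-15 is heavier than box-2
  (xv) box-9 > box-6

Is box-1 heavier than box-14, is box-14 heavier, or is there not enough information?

Following every chain through box-14: above box-14 we get box-18; below box-14 we get box-7.
box-1 is not reached, and no chain runs the other way from box-1 to box-14.
So the given relations leave the order of box-14 and box-1 undetermined.

undetermined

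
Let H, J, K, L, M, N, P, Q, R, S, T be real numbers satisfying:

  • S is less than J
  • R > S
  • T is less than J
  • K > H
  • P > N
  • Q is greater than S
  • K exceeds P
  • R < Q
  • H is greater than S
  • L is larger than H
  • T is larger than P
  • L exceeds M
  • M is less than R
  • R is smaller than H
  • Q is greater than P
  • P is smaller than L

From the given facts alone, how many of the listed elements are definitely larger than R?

Directly above R: H, Q.
One step further: L, K (4 so far).
Nothing else is reachable above R; 4 in all.

4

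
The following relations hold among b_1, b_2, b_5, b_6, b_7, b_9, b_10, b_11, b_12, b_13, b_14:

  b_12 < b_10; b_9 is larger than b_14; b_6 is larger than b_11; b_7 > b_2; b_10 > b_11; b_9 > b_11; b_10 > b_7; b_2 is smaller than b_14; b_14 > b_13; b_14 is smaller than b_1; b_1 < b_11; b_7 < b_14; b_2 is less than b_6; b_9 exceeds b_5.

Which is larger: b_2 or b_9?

Link the given pairs in sequence: b_2 < b_7; b_7 < b_14; b_14 < b_1; b_1 < b_11; b_11 < b_9.
Together: b_2 < b_7 < b_14 < b_1 < b_11 < b_9.
So b_2 < b_9; b_9 is the larger of the two.

b_9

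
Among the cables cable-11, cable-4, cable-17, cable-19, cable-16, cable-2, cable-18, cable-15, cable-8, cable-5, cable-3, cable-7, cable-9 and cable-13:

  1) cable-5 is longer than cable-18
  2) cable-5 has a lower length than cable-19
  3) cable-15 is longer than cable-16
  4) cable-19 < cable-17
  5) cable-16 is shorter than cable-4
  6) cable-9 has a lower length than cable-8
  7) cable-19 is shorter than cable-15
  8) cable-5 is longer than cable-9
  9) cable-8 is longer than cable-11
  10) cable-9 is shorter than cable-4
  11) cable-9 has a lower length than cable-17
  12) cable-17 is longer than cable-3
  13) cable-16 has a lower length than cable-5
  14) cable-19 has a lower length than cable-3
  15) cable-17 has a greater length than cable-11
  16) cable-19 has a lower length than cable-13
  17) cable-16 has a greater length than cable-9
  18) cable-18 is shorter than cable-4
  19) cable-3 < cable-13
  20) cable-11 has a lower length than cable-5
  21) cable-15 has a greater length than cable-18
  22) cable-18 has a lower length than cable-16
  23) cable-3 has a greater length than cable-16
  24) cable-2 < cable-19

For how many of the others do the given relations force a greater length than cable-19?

Directly above cable-19: cable-3, cable-15, cable-17, cable-13.
No other element is forced above cable-19 by the given relations, so the count is 4.

4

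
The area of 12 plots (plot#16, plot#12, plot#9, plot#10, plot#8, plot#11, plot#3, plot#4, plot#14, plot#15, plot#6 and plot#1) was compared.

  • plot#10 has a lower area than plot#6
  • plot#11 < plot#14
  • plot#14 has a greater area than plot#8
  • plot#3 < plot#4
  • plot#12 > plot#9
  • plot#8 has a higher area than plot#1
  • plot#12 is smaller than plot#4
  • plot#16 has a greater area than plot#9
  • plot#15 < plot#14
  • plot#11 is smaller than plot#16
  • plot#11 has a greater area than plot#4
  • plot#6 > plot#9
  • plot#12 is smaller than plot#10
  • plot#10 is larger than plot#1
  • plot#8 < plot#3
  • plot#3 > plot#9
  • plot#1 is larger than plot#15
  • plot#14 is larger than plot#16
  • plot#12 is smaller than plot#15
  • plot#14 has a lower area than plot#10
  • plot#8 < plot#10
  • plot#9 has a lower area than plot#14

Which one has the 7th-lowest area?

plot#4

The consecutive relations fix a unique order: plot#9 < plot#12 < plot#15 < plot#1 < plot#8 < plot#3 < plot#4 < plot#11 < plot#16 < plot#14 < plot#10 < plot#6.
The 7th smallest is plot#4.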